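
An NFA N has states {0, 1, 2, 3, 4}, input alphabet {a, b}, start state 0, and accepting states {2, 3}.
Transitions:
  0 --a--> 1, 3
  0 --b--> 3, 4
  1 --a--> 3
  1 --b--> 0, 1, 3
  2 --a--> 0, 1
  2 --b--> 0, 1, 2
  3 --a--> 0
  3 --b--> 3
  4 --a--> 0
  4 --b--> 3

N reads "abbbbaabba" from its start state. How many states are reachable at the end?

Start: {0}
read a: {1, 3}
read b: {0, 1, 3}
read b: {0, 1, 3, 4}
read b: {0, 1, 3, 4}
read b: {0, 1, 3, 4}
read a: {0, 1, 3}
read a: {0, 1, 3}
read b: {0, 1, 3, 4}
read b: {0, 1, 3, 4}
read a: {0, 1, 3}
Final reachable set {0, 1, 3} has 3 states.

3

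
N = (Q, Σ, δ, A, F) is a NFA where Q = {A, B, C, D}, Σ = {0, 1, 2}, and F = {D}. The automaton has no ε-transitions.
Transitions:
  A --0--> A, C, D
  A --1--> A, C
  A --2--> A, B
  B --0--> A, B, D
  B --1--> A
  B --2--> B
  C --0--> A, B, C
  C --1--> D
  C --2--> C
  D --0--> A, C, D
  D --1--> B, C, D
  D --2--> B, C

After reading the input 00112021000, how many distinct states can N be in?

Start: {A}
read 0: {A, C, D}
read 0: {A, B, C, D}
read 1: {A, B, C, D}
read 1: {A, B, C, D}
read 2: {A, B, C}
read 0: {A, B, C, D}
read 2: {A, B, C}
read 1: {A, C, D}
read 0: {A, B, C, D}
read 0: {A, B, C, D}
read 0: {A, B, C, D}
Final reachable set {A, B, C, D} has 4 states.

4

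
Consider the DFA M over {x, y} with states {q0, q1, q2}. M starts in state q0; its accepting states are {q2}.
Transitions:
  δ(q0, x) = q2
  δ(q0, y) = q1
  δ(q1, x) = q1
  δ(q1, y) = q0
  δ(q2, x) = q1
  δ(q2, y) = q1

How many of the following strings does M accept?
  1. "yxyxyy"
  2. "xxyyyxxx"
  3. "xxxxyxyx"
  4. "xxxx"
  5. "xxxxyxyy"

0

"yxyxyy": rejected
"xxyyyxxx": rejected
"xxxxyxyx": rejected
"xxxx": rejected
"xxxxyxyy": rejected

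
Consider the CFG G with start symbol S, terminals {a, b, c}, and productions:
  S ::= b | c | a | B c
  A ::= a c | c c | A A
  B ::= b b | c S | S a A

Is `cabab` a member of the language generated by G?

no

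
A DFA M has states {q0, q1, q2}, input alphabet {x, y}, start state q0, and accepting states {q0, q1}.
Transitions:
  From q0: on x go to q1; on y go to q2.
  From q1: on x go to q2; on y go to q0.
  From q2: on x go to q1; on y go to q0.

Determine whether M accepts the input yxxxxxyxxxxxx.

rejected

q0 --y--> q2
q2 --x--> q1
q1 --x--> q2
q2 --x--> q1
q1 --x--> q2
q2 --x--> q1
q1 --y--> q0
q0 --x--> q1
q1 --x--> q2
q2 --x--> q1
q1 --x--> q2
q2 --x--> q1
q1 --x--> q2
End in state q2, which is not an accepting state.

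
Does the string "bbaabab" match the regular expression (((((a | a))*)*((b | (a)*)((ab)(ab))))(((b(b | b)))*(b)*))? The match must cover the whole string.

no

No split of bbaabab into u·v has ((((a|a))*)*((b|(a)*)((ab)(ab)))) matching u and (((b(b|b)))*(b)*) matching v.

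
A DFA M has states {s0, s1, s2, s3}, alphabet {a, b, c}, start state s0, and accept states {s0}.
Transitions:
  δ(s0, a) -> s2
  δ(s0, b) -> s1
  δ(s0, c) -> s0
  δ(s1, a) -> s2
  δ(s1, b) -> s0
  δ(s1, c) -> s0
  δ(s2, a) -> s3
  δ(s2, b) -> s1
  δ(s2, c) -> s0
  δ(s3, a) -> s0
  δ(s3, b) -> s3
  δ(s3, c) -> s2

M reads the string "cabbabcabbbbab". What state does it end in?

s0 --c--> s0
s0 --a--> s2
s2 --b--> s1
s1 --b--> s0
s0 --a--> s2
s2 --b--> s1
s1 --c--> s0
s0 --a--> s2
s2 --b--> s1
s1 --b--> s0
s0 --b--> s1
s1 --b--> s0
s0 --a--> s2
s2 --b--> s1

s1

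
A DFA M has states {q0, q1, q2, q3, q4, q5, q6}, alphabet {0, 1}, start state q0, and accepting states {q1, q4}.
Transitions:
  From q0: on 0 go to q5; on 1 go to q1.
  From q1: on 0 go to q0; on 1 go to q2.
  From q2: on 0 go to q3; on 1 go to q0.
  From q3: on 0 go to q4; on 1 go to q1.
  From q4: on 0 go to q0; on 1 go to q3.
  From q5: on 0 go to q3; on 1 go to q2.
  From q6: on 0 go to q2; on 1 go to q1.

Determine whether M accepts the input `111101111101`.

accepted

q0 --1--> q1
q1 --1--> q2
q2 --1--> q0
q0 --1--> q1
q1 --0--> q0
q0 --1--> q1
q1 --1--> q2
q2 --1--> q0
q0 --1--> q1
q1 --1--> q2
q2 --0--> q3
q3 --1--> q1
End in state q1, which is an accepting state.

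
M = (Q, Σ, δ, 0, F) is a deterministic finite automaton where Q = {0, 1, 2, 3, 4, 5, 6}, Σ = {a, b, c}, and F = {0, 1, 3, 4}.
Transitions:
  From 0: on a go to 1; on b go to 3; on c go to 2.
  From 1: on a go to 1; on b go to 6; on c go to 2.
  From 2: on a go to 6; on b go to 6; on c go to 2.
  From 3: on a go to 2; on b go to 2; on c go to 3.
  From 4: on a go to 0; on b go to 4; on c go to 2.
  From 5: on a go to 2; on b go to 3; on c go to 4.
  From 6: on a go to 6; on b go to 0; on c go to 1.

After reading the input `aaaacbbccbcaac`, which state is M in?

2

0 --a--> 1
1 --a--> 1
1 --a--> 1
1 --a--> 1
1 --c--> 2
2 --b--> 6
6 --b--> 0
0 --c--> 2
2 --c--> 2
2 --b--> 6
6 --c--> 1
1 --a--> 1
1 --a--> 1
1 --c--> 2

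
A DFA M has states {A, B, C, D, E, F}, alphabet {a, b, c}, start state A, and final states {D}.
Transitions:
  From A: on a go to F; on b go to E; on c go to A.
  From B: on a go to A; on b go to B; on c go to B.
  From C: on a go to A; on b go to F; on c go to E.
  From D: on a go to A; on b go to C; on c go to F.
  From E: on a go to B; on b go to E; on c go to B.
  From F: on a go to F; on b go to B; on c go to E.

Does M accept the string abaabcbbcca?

A --a--> F
F --b--> B
B --a--> A
A --a--> F
F --b--> B
B --c--> B
B --b--> B
B --b--> B
B --c--> B
B --c--> B
B --a--> A
End in state A, which is not an accepting state.

rejected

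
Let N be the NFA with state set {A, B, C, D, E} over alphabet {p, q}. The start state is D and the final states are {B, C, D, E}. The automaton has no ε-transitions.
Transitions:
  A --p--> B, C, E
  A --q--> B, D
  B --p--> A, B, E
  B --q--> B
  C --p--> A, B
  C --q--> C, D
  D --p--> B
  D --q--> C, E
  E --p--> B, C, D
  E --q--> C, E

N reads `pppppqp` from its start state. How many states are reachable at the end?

5

Start: {D}
read p: {B}
read p: {A, B, E}
read p: {A, B, C, D, E}
read p: {A, B, C, D, E}
read p: {A, B, C, D, E}
read q: {B, C, D, E}
read p: {A, B, C, D, E}
Final reachable set {A, B, C, D, E} has 5 states.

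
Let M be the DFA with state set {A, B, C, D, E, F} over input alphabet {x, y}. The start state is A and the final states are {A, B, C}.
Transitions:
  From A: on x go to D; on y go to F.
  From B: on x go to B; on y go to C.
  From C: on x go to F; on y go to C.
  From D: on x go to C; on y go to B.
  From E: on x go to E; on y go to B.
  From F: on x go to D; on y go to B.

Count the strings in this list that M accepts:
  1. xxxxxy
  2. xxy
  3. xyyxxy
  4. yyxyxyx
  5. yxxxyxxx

xxxxxy: accepted
xxy: accepted
xyyxxy: accepted
yyxyxyx: accepted
yxxxyxxx: accepted

5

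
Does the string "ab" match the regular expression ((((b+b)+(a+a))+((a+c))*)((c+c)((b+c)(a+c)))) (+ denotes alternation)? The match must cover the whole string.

No split of ab into u·v has (((b+b)+(a+a))+((a+c))*) matching u and ((c+c)((b+c)(a+c))) matching v.

no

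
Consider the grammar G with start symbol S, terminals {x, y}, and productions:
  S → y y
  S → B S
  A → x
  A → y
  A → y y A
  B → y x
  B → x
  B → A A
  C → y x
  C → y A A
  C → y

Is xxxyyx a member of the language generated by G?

no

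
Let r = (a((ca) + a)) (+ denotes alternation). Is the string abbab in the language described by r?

no

No split of abbab into u·v has a matching u and ((ca)+a) matching v.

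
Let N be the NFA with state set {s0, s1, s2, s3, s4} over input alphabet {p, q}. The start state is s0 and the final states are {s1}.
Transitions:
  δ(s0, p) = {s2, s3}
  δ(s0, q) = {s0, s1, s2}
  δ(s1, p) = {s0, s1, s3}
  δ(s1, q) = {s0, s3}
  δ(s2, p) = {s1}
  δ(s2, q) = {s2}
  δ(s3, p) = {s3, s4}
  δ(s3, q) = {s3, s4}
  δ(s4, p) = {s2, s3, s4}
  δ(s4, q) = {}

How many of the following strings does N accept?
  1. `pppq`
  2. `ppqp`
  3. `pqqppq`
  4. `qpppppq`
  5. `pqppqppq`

`pppq`: accepted
`ppqp`: rejected
`pqqppq`: accepted
`qpppppq`: accepted
`pqppqppq`: accepted

4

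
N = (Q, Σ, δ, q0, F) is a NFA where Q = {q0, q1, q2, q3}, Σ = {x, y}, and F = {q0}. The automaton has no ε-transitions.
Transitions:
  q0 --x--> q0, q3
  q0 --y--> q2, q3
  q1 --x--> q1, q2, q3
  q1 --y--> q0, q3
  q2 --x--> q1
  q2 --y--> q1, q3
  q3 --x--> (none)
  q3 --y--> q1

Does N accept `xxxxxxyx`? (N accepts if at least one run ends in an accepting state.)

Start: {q0}
read x: {q0, q3}
read x: {q0, q3}
read x: {q0, q3}
read x: {q0, q3}
read x: {q0, q3}
read x: {q0, q3}
read y: {q1, q2, q3}
read x: {q1, q2, q3}
Reachable ∩ accepting = {} — empty.

rejected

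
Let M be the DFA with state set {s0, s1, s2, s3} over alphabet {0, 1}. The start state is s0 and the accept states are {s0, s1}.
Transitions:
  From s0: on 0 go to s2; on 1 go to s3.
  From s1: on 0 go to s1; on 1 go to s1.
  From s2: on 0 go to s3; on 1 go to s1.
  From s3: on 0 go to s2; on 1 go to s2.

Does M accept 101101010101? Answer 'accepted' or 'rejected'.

s0 --1--> s3
s3 --0--> s2
s2 --1--> s1
s1 --1--> s1
s1 --0--> s1
s1 --1--> s1
s1 --0--> s1
s1 --1--> s1
s1 --0--> s1
s1 --1--> s1
s1 --0--> s1
s1 --1--> s1
End in state s1, which is an accepting state.

accepted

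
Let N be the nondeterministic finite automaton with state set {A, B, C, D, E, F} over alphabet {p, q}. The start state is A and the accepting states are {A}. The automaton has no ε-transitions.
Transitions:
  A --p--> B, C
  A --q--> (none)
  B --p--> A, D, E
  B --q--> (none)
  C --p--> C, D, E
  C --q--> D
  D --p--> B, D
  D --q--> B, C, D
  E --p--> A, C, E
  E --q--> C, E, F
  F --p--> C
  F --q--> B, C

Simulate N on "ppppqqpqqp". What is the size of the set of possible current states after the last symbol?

5

Start: {A}
read p: {B, C}
read p: {A, C, D, E}
read p: {A, B, C, D, E}
read p: {A, B, C, D, E}
read q: {B, C, D, E, F}
read q: {B, C, D, E, F}
read p: {A, B, C, D, E}
read q: {B, C, D, E, F}
read q: {B, C, D, E, F}
read p: {A, B, C, D, E}
Final reachable set {A, B, C, D, E} has 5 states.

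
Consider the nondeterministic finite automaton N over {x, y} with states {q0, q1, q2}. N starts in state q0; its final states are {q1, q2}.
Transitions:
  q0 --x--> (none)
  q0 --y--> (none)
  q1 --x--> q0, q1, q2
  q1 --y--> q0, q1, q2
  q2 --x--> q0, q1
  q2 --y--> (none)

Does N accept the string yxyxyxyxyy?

rejected

Start: {q0}
read y: {}
The reachable set is empty and stays empty for the remaining 9 symbols.
Reachable ∩ accepting = {} — empty.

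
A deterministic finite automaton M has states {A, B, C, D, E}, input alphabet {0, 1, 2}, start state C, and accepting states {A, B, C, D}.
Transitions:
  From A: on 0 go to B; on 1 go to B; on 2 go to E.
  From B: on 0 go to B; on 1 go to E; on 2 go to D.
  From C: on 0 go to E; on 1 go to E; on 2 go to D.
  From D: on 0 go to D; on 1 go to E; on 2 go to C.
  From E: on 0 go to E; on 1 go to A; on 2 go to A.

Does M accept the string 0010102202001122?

C --0--> E
E --0--> E
E --1--> A
A --0--> B
B --1--> E
E --0--> E
E --2--> A
A --2--> E
E --0--> E
E --2--> A
A --0--> B
B --0--> B
B --1--> E
E --1--> A
A --2--> E
E --2--> A
End in state A, which is an accepting state.

accepted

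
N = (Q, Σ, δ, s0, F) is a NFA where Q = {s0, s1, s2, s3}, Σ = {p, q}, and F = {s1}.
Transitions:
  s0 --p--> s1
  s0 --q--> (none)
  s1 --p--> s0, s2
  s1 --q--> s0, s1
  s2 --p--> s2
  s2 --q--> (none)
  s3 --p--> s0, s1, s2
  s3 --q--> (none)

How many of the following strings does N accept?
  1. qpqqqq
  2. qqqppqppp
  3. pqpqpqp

1

qpqqqq: rejected
qqqppqppp: rejected
pqpqpqp: accepted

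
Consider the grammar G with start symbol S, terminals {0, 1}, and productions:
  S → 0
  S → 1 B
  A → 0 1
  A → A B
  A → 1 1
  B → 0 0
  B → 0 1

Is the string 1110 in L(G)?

no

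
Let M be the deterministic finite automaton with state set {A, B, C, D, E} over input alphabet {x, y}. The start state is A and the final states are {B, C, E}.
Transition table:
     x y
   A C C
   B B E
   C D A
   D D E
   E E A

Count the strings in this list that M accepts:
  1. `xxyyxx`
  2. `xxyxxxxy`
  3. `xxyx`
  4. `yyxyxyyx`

`xxyyxx`: rejected
`xxyxxxxy`: rejected
`xxyx`: accepted
`yyxyxyyx`: rejected

1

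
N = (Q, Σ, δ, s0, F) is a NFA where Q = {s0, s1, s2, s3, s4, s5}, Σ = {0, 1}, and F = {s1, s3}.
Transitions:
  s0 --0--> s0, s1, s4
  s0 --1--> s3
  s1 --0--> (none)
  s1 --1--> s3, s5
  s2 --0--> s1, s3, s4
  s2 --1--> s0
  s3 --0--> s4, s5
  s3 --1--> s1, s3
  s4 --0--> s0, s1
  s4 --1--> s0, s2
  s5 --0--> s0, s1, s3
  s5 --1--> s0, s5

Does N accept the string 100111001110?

Start: {s0}
read 1: {s3}
read 0: {s4, s5}
read 0: {s0, s1, s3}
read 1: {s1, s3, s5}
read 1: {s0, s1, s3, s5}
read 1: {s0, s1, s3, s5}
read 0: {s0, s1, s3, s4, s5}
read 0: {s0, s1, s3, s4, s5}
read 1: {s0, s1, s2, s3, s5}
read 1: {s0, s1, s3, s5}
read 1: {s0, s1, s3, s5}
read 0: {s0, s1, s3, s4, s5}
Reachable ∩ accepting = {s1, s3} — nonempty.

accepted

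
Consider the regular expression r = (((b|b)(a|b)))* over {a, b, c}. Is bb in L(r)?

yes

Split into 1 piece bb; each matches ((b|b)(a|b)).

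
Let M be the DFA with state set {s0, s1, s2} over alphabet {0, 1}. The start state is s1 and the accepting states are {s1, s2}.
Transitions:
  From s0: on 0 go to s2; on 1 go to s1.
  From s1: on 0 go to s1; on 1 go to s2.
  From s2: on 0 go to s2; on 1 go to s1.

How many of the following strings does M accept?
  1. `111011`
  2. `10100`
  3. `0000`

`111011`: accepted
`10100`: accepted
`0000`: accepted

3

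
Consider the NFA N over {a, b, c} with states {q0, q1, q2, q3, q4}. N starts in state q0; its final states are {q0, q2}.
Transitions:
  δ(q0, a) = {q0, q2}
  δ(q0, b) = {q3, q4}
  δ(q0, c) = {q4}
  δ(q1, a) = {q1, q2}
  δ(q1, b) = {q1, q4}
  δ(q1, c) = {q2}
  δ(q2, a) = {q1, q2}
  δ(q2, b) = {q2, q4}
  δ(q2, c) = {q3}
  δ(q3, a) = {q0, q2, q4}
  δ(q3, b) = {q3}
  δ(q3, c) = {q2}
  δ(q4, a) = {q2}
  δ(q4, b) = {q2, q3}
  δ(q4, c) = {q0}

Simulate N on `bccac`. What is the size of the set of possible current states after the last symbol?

3

Start: {q0}
read b: {q3, q4}
read c: {q0, q2}
read c: {q3, q4}
read a: {q0, q2, q4}
read c: {q0, q3, q4}
Final reachable set {q0, q3, q4} has 3 states.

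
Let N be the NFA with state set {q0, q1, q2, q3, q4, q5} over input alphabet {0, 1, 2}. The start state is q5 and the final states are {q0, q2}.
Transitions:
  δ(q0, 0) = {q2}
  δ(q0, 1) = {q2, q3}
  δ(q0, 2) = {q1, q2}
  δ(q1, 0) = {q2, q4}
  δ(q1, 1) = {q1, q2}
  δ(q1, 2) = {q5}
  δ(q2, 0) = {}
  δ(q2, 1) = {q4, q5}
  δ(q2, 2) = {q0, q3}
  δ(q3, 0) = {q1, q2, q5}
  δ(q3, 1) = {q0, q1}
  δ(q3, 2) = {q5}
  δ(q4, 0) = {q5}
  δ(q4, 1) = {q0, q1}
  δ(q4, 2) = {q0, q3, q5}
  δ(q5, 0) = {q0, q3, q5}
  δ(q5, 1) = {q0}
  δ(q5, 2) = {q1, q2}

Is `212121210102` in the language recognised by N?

Start: {q5}
read 2: {q1, q2}
read 1: {q1, q2, q4, q5}
read 2: {q0, q1, q2, q3, q5}
read 1: {q0, q1, q2, q3, q4, q5}
read 2: {q0, q1, q2, q3, q5}
read 1: {q0, q1, q2, q3, q4, q5}
read 2: {q0, q1, q2, q3, q5}
read 1: {q0, q1, q2, q3, q4, q5}
read 0: {q0, q1, q2, q3, q4, q5}
read 1: {q0, q1, q2, q3, q4, q5}
read 0: {q0, q1, q2, q3, q4, q5}
read 2: {q0, q1, q2, q3, q5}
Reachable ∩ accepting = {q0, q2} — nonempty.

accepted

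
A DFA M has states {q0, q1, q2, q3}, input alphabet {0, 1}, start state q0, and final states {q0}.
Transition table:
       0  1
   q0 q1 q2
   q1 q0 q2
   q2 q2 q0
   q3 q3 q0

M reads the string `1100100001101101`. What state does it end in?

q0 --1--> q2
q2 --1--> q0
q0 --0--> q1
q1 --0--> q0
q0 --1--> q2
q2 --0--> q2
q2 --0--> q2
q2 --0--> q2
q2 --0--> q2
q2 --1--> q0
q0 --1--> q2
q2 --0--> q2
q2 --1--> q0
q0 --1--> q2
q2 --0--> q2
q2 --1--> q0

q0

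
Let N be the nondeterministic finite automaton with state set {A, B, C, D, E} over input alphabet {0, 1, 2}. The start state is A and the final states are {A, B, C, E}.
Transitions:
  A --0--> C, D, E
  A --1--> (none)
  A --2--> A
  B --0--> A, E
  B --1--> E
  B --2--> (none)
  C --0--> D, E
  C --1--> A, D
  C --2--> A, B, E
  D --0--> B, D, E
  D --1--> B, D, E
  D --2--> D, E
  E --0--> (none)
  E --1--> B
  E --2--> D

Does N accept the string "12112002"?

Start: {A}
read 1: {}
The reachable set is empty and stays empty for the remaining 7 symbols.
Reachable ∩ accepting = {} — empty.

rejected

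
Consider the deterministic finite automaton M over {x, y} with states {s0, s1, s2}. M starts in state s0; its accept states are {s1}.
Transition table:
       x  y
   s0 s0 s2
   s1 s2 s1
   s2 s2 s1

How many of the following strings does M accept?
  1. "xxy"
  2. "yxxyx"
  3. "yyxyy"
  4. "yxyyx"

1

"xxy": rejected
"yxxyx": rejected
"yyxyy": accepted
"yxyyx": rejected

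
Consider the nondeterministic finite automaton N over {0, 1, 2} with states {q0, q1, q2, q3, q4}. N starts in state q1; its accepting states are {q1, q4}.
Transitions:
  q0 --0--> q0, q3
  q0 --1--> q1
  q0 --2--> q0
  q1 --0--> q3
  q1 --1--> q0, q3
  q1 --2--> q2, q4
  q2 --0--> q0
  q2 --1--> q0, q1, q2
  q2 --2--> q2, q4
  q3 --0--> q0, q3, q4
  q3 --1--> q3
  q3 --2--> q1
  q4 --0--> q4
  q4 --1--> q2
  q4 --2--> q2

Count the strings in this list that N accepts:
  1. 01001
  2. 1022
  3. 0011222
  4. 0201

3

01001: accepted
1022: accepted
0011222: accepted
0201: rejected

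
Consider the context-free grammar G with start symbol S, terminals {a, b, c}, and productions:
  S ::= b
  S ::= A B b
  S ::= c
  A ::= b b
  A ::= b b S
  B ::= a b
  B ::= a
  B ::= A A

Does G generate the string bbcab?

yes

S ⇒ ABb ⇒ bbSBb ⇒ bbcBb ⇒ bbcab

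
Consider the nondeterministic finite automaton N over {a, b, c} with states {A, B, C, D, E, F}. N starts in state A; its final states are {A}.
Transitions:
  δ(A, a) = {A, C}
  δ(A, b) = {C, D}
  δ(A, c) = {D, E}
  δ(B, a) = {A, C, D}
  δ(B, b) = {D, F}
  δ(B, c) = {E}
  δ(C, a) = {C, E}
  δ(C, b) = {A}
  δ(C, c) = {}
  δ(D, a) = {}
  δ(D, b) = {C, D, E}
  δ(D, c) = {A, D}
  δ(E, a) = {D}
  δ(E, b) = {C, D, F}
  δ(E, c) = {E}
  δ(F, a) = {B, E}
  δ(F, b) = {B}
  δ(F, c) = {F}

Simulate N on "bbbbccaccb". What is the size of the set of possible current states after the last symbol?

Start: {A}
read b: {C, D}
read b: {A, C, D, E}
read b: {A, C, D, E, F}
read b: {A, B, C, D, E, F}
read c: {A, D, E, F}
read c: {A, D, E, F}
read a: {A, B, C, D, E}
read c: {A, D, E}
read c: {A, D, E}
read b: {C, D, E, F}
Final reachable set {C, D, E, F} has 4 states.

4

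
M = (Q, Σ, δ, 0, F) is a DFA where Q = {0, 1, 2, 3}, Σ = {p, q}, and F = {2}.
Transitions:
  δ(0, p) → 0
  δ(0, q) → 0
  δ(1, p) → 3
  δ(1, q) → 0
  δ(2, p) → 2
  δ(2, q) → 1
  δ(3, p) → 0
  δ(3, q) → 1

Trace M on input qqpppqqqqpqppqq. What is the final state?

0 --q--> 0
0 --q--> 0
0 --p--> 0
0 --p--> 0
0 --p--> 0
0 --q--> 0
0 --q--> 0
0 --q--> 0
0 --q--> 0
0 --p--> 0
0 --q--> 0
0 --p--> 0
0 --p--> 0
0 --q--> 0
0 --q--> 0

0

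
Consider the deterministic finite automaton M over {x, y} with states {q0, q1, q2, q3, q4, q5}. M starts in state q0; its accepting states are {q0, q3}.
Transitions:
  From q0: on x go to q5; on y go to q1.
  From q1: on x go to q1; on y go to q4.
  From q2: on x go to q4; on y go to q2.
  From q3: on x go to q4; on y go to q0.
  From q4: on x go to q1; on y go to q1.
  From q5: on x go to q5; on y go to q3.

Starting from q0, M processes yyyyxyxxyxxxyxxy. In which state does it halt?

q4

q0 --y--> q1
q1 --y--> q4
q4 --y--> q1
q1 --y--> q4
q4 --x--> q1
q1 --y--> q4
q4 --x--> q1
q1 --x--> q1
q1 --y--> q4
q4 --x--> q1
q1 --x--> q1
q1 --x--> q1
q1 --y--> q4
q4 --x--> q1
q1 --x--> q1
q1 --y--> q4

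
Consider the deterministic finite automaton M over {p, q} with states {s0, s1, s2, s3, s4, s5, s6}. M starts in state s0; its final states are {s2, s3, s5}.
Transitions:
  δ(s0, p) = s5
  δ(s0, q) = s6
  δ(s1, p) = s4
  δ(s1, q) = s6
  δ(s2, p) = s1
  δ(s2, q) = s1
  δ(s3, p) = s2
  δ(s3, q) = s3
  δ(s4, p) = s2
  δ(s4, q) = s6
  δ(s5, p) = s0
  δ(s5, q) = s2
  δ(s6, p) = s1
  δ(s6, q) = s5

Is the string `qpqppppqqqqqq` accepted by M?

accepted

s0 --q--> s6
s6 --p--> s1
s1 --q--> s6
s6 --p--> s1
s1 --p--> s4
s4 --p--> s2
s2 --p--> s1
s1 --q--> s6
s6 --q--> s5
s5 --q--> s2
s2 --q--> s1
s1 --q--> s6
s6 --q--> s5
End in state s5, which is an accepting state.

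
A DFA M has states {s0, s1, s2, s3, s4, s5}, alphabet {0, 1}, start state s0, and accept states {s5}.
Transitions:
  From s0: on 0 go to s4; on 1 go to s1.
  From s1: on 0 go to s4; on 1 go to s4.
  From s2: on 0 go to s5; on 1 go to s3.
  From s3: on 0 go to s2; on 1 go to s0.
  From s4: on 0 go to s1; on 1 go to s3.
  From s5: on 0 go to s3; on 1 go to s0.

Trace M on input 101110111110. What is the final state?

s0 --1--> s1
s1 --0--> s4
s4 --1--> s3
s3 --1--> s0
s0 --1--> s1
s1 --0--> s4
s4 --1--> s3
s3 --1--> s0
s0 --1--> s1
s1 --1--> s4
s4 --1--> s3
s3 --0--> s2

s2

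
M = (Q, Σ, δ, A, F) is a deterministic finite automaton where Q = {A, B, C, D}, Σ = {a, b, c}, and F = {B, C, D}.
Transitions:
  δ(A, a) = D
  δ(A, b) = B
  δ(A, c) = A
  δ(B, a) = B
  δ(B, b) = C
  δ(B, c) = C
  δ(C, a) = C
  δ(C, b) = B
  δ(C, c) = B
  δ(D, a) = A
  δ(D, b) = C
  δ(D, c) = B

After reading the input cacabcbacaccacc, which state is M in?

B

A --c--> A
A --a--> D
D --c--> B
B --a--> B
B --b--> C
C --c--> B
B --b--> C
C --a--> C
C --c--> B
B --a--> B
B --c--> C
C --c--> B
B --a--> B
B --c--> C
C --c--> B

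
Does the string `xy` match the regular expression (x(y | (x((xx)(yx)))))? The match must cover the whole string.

Split as x·y: x matches x and (y|(x((xx)(yx)))) matches y.

yes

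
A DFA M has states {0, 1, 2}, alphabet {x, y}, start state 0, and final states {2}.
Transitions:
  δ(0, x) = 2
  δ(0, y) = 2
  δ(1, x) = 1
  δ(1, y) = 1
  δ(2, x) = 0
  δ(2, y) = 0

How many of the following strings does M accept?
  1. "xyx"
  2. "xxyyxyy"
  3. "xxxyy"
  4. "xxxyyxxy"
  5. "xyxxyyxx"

"xyx": accepted
"xxyyxyy": accepted
"xxxyy": accepted
"xxxyyxxy": rejected
"xyxxyyxx": rejected

3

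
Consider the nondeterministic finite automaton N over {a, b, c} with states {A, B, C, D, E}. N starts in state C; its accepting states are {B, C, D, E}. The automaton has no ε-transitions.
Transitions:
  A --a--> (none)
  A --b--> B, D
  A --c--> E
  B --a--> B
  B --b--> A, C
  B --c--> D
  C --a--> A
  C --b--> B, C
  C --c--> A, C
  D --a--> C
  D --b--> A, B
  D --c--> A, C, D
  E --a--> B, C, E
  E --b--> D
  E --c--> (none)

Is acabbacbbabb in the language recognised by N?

accepted

Start: {C}
read a: {A}
read c: {E}
read a: {B, C, E}
read b: {A, B, C, D}
read b: {A, B, C, D}
read a: {A, B, C}
read c: {A, C, D, E}
read b: {A, B, C, D}
read b: {A, B, C, D}
read a: {A, B, C}
read b: {A, B, C, D}
read b: {A, B, C, D}
Reachable ∩ accepting = {B, C, D} — nonempty.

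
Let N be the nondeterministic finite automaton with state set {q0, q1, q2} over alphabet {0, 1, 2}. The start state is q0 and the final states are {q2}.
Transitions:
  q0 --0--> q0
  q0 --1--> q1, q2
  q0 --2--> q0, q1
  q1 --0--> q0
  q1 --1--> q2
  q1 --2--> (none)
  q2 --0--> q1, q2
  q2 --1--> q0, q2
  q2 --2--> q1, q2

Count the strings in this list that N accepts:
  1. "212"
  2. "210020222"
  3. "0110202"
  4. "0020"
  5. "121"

"212": accepted
"210020222": accepted
"0110202": accepted
"0020": rejected
"121": accepted

4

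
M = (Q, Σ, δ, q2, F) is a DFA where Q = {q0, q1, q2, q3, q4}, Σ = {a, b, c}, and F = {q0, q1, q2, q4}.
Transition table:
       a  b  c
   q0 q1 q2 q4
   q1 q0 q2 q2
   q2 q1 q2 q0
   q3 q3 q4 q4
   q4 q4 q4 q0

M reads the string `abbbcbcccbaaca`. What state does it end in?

q2 --a--> q1
q1 --b--> q2
q2 --b--> q2
q2 --b--> q2
q2 --c--> q0
q0 --b--> q2
q2 --c--> q0
q0 --c--> q4
q4 --c--> q0
q0 --b--> q2
q2 --a--> q1
q1 --a--> q0
q0 --c--> q4
q4 --a--> q4

q4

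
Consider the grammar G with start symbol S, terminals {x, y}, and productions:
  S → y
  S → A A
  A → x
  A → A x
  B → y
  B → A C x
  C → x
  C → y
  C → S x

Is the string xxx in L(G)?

yes

S ⇒ AA ⇒ xA ⇒ xAx ⇒ xxx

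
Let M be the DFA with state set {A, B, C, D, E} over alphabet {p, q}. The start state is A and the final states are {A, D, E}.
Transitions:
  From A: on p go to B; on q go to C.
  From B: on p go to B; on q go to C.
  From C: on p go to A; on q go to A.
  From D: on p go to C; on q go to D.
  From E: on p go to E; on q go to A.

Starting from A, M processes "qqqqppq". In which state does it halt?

A --q--> C
C --q--> A
A --q--> C
C --q--> A
A --p--> B
B --p--> B
B --q--> C

C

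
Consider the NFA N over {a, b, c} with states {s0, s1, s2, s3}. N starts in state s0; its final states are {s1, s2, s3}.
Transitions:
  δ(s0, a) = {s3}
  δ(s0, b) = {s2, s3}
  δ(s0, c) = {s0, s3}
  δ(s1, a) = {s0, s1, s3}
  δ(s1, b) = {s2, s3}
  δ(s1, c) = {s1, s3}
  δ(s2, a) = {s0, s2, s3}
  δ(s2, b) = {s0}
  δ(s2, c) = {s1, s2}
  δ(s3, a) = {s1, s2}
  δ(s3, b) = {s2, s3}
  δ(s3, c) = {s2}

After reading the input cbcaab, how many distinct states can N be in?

Start: {s0}
read c: {s0, s3}
read b: {s2, s3}
read c: {s1, s2}
read a: {s0, s1, s2, s3}
read a: {s0, s1, s2, s3}
read b: {s0, s2, s3}
Final reachable set {s0, s2, s3} has 3 states.

3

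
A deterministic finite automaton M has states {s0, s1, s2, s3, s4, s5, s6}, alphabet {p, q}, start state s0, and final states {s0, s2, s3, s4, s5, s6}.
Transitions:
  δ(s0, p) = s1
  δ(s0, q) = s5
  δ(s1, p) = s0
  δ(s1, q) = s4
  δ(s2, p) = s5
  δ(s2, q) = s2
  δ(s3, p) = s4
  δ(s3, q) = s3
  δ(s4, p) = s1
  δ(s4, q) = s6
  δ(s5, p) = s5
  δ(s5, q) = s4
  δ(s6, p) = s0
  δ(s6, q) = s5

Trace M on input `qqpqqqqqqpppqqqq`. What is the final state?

s4

s0 --q--> s5
s5 --q--> s4
s4 --p--> s1
s1 --q--> s4
s4 --q--> s6
s6 --q--> s5
s5 --q--> s4
s4 --q--> s6
s6 --q--> s5
s5 --p--> s5
s5 --p--> s5
s5 --p--> s5
s5 --q--> s4
s4 --q--> s6
s6 --q--> s5
s5 --q--> s4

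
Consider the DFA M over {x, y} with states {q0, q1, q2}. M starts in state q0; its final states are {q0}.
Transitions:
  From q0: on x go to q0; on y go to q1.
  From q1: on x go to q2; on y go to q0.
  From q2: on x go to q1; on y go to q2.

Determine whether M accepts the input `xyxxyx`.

q0 --x--> q0
q0 --y--> q1
q1 --x--> q2
q2 --x--> q1
q1 --y--> q0
q0 --x--> q0
End in state q0, which is an accepting state.

accepted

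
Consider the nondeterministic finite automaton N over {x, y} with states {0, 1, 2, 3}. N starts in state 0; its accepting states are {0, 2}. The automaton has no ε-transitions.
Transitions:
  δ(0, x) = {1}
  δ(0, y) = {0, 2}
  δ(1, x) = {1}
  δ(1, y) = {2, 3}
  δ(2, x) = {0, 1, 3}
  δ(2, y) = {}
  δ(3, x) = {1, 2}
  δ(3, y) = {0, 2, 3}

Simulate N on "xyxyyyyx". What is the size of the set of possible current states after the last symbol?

Start: {0}
read x: {1}
read y: {2, 3}
read x: {0, 1, 2, 3}
read y: {0, 2, 3}
read y: {0, 2, 3}
read y: {0, 2, 3}
read y: {0, 2, 3}
read x: {0, 1, 2, 3}
Final reachable set {0, 1, 2, 3} has 4 states.

4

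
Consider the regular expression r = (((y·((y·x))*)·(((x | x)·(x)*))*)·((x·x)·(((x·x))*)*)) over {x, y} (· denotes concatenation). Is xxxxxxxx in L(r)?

no

No split of xxxxxxxx into u·v has ((y·((y·x))*)·(((x|x)·(x)*))*) matching u and ((x·x)·(((x·x))*)*) matching v.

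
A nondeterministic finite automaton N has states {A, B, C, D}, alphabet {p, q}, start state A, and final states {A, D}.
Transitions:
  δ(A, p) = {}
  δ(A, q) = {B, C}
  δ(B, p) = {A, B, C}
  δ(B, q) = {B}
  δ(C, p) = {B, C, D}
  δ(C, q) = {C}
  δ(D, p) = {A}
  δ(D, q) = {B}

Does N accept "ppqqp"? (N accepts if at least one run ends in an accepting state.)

rejected

Start: {A}
read p: {}
The reachable set is empty and stays empty for the remaining 4 symbols.
Reachable ∩ accepting = {} — empty.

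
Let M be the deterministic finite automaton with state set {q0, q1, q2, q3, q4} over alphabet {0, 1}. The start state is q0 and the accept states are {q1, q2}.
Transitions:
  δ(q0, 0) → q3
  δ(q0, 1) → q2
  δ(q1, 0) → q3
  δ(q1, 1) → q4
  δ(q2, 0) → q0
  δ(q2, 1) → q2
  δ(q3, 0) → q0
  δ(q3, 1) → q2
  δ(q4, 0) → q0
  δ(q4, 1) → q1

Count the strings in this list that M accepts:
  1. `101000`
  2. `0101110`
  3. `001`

1

`101000`: rejected
`0101110`: rejected
`001`: accepted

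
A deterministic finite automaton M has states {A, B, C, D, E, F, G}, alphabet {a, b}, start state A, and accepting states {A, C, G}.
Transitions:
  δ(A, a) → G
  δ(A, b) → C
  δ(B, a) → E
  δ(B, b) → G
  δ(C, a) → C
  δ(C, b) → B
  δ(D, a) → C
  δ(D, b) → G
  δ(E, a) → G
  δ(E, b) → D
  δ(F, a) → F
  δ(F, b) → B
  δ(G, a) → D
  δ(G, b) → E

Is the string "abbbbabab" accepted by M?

rejected

A --a--> G
G --b--> E
E --b--> D
D --b--> G
G --b--> E
E --a--> G
G --b--> E
E --a--> G
G --b--> E
End in state E, which is not an accepting state.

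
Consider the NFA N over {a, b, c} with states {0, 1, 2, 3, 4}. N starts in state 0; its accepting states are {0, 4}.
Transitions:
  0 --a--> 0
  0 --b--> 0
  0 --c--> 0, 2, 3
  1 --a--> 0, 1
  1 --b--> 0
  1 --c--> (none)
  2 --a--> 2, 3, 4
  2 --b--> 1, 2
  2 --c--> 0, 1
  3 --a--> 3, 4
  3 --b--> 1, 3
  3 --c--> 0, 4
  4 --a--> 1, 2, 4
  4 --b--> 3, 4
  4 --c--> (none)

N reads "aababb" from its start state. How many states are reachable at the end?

1

Start: {0}
read a: {0}
read a: {0}
read b: {0}
read a: {0}
read b: {0}
read b: {0}
Final reachable set {0} has 1 state.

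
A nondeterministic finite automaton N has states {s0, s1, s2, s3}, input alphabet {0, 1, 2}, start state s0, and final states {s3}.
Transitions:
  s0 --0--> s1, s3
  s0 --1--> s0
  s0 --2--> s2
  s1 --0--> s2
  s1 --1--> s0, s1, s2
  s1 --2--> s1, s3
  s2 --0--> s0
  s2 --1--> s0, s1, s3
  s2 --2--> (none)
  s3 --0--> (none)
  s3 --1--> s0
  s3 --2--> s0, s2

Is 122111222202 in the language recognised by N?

Start: {s0}
read 1: {s0}
read 2: {s2}
read 2: {}
The reachable set is empty and stays empty for the remaining 9 symbols.
Reachable ∩ accepting = {} — empty.

rejected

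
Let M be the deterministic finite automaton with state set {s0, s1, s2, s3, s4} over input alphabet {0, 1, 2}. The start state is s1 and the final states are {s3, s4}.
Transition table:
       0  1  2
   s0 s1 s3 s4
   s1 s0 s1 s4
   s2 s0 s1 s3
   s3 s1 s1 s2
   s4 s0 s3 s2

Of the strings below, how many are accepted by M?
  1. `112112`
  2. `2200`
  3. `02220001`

`112112`: accepted
`2200`: rejected
`02220001`: rejected

1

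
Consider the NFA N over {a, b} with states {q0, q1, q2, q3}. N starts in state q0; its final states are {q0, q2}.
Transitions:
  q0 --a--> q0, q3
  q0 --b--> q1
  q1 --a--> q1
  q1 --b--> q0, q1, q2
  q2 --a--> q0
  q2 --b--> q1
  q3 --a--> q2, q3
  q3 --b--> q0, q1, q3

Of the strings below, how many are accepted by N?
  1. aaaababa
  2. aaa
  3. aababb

aaaababa: accepted
aaa: accepted
aababb: accepted

3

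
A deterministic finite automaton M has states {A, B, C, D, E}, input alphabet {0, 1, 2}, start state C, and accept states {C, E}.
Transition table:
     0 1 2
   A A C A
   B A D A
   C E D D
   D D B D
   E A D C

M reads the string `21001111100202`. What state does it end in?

A

C --2--> D
D --1--> B
B --0--> A
A --0--> A
A --1--> C
C --1--> D
D --1--> B
B --1--> D
D --1--> B
B --0--> A
A --0--> A
A --2--> A
A --0--> A
A --2--> A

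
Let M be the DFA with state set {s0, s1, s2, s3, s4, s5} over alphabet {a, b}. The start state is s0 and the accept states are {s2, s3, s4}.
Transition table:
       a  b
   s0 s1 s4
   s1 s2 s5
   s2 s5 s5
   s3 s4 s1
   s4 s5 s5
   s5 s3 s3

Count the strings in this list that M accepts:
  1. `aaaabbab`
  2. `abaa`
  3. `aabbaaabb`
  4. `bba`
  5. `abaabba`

`aaaabbab`: rejected
`abaa`: accepted
`aabbaaabb`: rejected
`bba`: accepted
`abaabba`: accepted

3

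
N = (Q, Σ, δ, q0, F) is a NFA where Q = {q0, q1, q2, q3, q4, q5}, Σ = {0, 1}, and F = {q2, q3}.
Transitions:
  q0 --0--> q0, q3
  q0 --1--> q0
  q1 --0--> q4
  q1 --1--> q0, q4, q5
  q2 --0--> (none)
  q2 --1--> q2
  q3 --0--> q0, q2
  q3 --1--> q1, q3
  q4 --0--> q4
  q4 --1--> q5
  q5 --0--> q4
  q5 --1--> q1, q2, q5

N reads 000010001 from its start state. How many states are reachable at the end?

5

Start: {q0}
read 0: {q0, q3}
read 0: {q0, q2, q3}
read 0: {q0, q2, q3}
read 0: {q0, q2, q3}
read 1: {q0, q1, q2, q3}
read 0: {q0, q2, q3, q4}
read 0: {q0, q2, q3, q4}
read 0: {q0, q2, q3, q4}
read 1: {q0, q1, q2, q3, q5}
Final reachable set {q0, q1, q2, q3, q5} has 5 states.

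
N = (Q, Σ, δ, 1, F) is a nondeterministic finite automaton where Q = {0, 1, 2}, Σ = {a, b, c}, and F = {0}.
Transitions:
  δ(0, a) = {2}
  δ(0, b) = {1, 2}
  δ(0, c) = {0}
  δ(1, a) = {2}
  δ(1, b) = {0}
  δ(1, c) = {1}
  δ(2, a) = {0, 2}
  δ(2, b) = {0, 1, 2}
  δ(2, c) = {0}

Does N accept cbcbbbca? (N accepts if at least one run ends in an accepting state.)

Start: {1}
read c: {1}
read b: {0}
read c: {0}
read b: {1, 2}
read b: {0, 1, 2}
read b: {0, 1, 2}
read c: {0, 1}
read a: {2}
Reachable ∩ accepting = {} — empty.

rejected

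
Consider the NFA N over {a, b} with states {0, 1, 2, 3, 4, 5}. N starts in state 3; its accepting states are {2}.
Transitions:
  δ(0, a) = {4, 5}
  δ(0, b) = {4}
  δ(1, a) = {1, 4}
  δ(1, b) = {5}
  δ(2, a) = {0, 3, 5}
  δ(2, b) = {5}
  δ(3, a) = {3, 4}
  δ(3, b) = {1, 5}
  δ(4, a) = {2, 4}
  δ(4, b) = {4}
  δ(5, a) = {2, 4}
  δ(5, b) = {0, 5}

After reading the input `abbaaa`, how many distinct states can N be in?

Start: {3}
read a: {3, 4}
read b: {1, 4, 5}
read b: {0, 4, 5}
read a: {2, 4, 5}
read a: {0, 2, 3, 4, 5}
read a: {0, 2, 3, 4, 5}
Final reachable set {0, 2, 3, 4, 5} has 5 states.

5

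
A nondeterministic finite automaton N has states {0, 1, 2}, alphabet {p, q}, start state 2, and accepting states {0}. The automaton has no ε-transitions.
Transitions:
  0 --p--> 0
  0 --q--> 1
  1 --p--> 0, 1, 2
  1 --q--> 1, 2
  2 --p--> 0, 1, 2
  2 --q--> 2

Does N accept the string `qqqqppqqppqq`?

rejected

Start: {2}
read q: {2}
read q: {2}
read q: {2}
read q: {2}
read p: {0, 1, 2}
read p: {0, 1, 2}
read q: {1, 2}
read q: {1, 2}
read p: {0, 1, 2}
read p: {0, 1, 2}
read q: {1, 2}
read q: {1, 2}
Reachable ∩ accepting = {} — empty.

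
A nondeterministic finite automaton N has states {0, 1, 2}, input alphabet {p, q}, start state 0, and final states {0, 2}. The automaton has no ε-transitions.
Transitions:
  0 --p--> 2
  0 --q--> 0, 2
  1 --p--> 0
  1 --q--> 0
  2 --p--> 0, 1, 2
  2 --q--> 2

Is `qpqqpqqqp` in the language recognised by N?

accepted

Start: {0}
read q: {0, 2}
read p: {0, 1, 2}
read q: {0, 2}
read q: {0, 2}
read p: {0, 1, 2}
read q: {0, 2}
read q: {0, 2}
read q: {0, 2}
read p: {0, 1, 2}
Reachable ∩ accepting = {0, 2} — nonempty.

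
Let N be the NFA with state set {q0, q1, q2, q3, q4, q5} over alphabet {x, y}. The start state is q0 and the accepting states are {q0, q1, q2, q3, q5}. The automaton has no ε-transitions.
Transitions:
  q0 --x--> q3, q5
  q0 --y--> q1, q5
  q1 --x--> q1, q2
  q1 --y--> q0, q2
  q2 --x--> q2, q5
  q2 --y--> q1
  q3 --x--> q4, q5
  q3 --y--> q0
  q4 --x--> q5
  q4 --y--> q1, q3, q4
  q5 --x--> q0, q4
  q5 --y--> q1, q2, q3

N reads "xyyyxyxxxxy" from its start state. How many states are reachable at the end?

Start: {q0}
read x: {q3, q5}
read y: {q0, q1, q2, q3}
read y: {q0, q1, q2, q5}
read y: {q0, q1, q2, q3, q5}
read x: {q0, q1, q2, q3, q4, q5}
read y: {q0, q1, q2, q3, q4, q5}
read x: {q0, q1, q2, q3, q4, q5}
read x: {q0, q1, q2, q3, q4, q5}
read x: {q0, q1, q2, q3, q4, q5}
read x: {q0, q1, q2, q3, q4, q5}
read y: {q0, q1, q2, q3, q4, q5}
Final reachable set {q0, q1, q2, q3, q4, q5} has 6 states.

6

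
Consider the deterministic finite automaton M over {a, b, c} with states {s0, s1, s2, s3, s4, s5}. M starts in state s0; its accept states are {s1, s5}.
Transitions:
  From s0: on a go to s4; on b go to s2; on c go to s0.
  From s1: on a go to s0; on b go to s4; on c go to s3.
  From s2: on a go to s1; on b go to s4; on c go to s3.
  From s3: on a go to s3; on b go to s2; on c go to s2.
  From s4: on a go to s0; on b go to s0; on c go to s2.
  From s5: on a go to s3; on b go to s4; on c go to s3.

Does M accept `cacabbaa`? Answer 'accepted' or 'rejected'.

s0 --c--> s0
s0 --a--> s4
s4 --c--> s2
s2 --a--> s1
s1 --b--> s4
s4 --b--> s0
s0 --a--> s4
s4 --a--> s0
End in state s0, which is not an accepting state.

rejected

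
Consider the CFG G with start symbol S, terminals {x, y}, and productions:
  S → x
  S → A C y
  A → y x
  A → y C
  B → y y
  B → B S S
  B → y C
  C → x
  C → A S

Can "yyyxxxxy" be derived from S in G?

yes

S ⇒ ACy ⇒ yCCy ⇒ yASCy ⇒ yyCSCy ⇒ yyASSCy ⇒ yyyCSSCy ⇒ yyyxSSCy ⇒ yyyxxSCy ⇒ yyyxxxCy ⇒ yyyxxxxy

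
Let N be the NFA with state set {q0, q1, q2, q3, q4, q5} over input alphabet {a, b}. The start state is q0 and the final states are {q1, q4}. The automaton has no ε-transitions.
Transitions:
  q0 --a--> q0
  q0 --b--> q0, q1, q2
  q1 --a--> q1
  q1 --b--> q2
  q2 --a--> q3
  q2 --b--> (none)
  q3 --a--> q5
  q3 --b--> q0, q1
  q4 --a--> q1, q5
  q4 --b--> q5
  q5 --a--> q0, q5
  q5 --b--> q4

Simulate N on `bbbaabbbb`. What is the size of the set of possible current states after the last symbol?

Start: {q0}
read b: {q0, q1, q2}
read b: {q0, q1, q2}
read b: {q0, q1, q2}
read a: {q0, q1, q3}
read a: {q0, q1, q5}
read b: {q0, q1, q2, q4}
read b: {q0, q1, q2, q5}
read b: {q0, q1, q2, q4}
read b: {q0, q1, q2, q5}
Final reachable set {q0, q1, q2, q5} has 4 states.

4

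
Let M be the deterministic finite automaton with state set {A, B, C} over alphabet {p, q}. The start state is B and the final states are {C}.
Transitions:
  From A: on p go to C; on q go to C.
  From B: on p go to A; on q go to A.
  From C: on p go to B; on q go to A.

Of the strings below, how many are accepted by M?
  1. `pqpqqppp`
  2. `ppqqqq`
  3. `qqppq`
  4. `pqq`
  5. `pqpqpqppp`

3

`pqpqqppp`: accepted
`ppqqqq`: accepted
`qqppq`: accepted
`pqq`: rejected
`pqpqpqppp`: rejected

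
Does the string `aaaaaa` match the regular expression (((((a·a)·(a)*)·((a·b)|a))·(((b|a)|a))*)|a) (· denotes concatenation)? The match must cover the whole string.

The left alternative ((((a·a)·(a)*)·((a·b)|a))·(((b|a)|a))*) matches aaaaaa.

yes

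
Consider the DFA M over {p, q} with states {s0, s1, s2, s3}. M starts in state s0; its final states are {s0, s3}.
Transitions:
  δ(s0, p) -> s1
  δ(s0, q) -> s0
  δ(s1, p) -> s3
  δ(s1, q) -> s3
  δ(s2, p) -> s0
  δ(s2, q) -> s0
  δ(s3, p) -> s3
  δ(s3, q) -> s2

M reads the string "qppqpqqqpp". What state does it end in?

s3

s0 --q--> s0
s0 --p--> s1
s1 --p--> s3
s3 --q--> s2
s2 --p--> s0
s0 --q--> s0
s0 --q--> s0
s0 --q--> s0
s0 --p--> s1
s1 --p--> s3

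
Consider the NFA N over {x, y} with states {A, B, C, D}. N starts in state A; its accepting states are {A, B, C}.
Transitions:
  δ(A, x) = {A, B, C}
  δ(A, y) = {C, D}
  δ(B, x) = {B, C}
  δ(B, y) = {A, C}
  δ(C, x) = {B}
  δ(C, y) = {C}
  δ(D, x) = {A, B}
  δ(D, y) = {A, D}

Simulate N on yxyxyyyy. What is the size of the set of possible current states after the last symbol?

Start: {A}
read y: {C, D}
read x: {A, B}
read y: {A, C, D}
read x: {A, B, C}
read y: {A, C, D}
read y: {A, C, D}
read y: {A, C, D}
read y: {A, C, D}
Final reachable set {A, C, D} has 3 states.

3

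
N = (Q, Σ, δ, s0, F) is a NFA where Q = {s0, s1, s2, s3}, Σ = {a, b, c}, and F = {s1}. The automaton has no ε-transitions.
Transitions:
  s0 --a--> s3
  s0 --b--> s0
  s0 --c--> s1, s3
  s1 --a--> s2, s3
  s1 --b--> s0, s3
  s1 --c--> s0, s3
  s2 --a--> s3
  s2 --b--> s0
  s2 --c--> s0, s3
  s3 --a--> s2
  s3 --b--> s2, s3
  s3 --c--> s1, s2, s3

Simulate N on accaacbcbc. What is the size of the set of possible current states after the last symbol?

4

Start: {s0}
read a: {s3}
read c: {s1, s2, s3}
read c: {s0, s1, s2, s3}
read a: {s2, s3}
read a: {s2, s3}
read c: {s0, s1, s2, s3}
read b: {s0, s2, s3}
read c: {s0, s1, s2, s3}
read b: {s0, s2, s3}
read c: {s0, s1, s2, s3}
Final reachable set {s0, s1, s2, s3} has 4 states.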